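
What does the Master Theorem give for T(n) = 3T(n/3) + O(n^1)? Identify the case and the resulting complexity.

Master Theorem for T(n) = 3T(n/3) + O(n^1):

a = 3, b = 3, c = 1
log_b(a) = log_3(3) = 1.0000

Case 2: c = 1 = log_3(3) = 1.0000
T(n) = O(n^1 log n) = O(n log n)

For T(n) = 3T(n/3) + O(n^1): log_3(3) = 1.0000. This is Case 2 of the Master Theorem (c = log_b(a), equal work at all levels), giving O(n log n).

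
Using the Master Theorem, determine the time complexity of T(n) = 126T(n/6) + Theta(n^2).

Master Theorem for T(n) = 126T(n/6) + O(n^2):

a = 126, b = 6, c = 2
log_b(a) = log_6(126) = 2.6992

Case 1: c = 2 < log_6(126) = 2.6992
T(n) = O(n^(log_6 126))

For T(n) = 126T(n/6) + O(n^2): log_6(126) = 2.6992. This is Case 1 of the Master Theorem (c < log_b(a), work dominated by leaves), giving O(n^(log_6 126)).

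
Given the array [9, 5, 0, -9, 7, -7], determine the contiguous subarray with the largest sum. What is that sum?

Using Kadane's algorithm on [9, 5, 0, -9, 7, -7]:

Scanning through the array:
Position 1 (value 5): max_ending_here = 14, max_so_far = 14
Position 2 (value 0): max_ending_here = 14, max_so_far = 14
Position 3 (value -9): max_ending_here = 5, max_so_far = 14
Position 4 (value 7): max_ending_here = 12, max_so_far = 14
Position 5 (value -7): max_ending_here = 5, max_so_far = 14

Maximum subarray: [9, 5]
Maximum sum: 14

The maximum subarray is [9, 5] with sum 14. This subarray runs from index 0 to index 1.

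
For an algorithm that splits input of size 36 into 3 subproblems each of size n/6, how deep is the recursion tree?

For divide and conquer with division factor 6:

Problem sizes at each level:
Level 0: 36
Level 1: 6
Level 2: 1

The root is level 0 and the size-1 base case is level 2 (the tree spans levels 0 through 2, i.e. 3 levels counting the root), so the depth is the number of divisions: log_6(36) = 2

The recursion tree depth is log_6(36) = 2. At each level, the problem size is divided by 6, so it takes 2 divisions to reduce to a base case of size 1. The algorithm makes 3 recursive calls at each level.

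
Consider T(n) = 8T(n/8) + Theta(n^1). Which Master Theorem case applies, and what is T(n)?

Master Theorem for T(n) = 8T(n/8) + O(n^1):

a = 8, b = 8, c = 1
log_b(a) = log_8(8) = 1.0000

Case 2: c = 1 = log_8(8) = 1.0000
T(n) = O(n^1 log n) = O(n log n)

For T(n) = 8T(n/8) + O(n^1): log_8(8) = 1.0000. This is Case 2 of the Master Theorem (c = log_b(a), equal work at all levels), giving O(n log n).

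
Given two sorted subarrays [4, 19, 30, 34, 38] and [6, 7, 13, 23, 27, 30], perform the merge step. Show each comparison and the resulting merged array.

Merging process:

Compare 4 vs 6: take 4 from left. Merged: [4]
Compare 19 vs 6: take 6 from right. Merged: [4, 6]
Compare 19 vs 7: take 7 from right. Merged: [4, 6, 7]
Compare 19 vs 13: take 13 from right. Merged: [4, 6, 7, 13]
Compare 19 vs 23: take 19 from left. Merged: [4, 6, 7, 13, 19]
Compare 30 vs 23: take 23 from right. Merged: [4, 6, 7, 13, 19, 23]
Compare 30 vs 27: take 27 from right. Merged: [4, 6, 7, 13, 19, 23, 27]
Compare 30 vs 30: take 30 from left. Merged: [4, 6, 7, 13, 19, 23, 27, 30]
Compare 34 vs 30: take 30 from right. Merged: [4, 6, 7, 13, 19, 23, 27, 30, 30]
Append remaining from left: [34, 38]. Merged: [4, 6, 7, 13, 19, 23, 27, 30, 30, 34, 38]

Final merged array: [4, 6, 7, 13, 19, 23, 27, 30, 30, 34, 38]
Total comparisons: 9

The merged array is [4, 6, 7, 13, 19, 23, 27, 30, 30, 34, 38], requiring 9 comparisons. The merge step runs in O(n) time where n is the total number of elements.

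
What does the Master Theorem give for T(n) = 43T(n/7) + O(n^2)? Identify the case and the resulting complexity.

Master Theorem for T(n) = 43T(n/7) + O(n^2):

a = 43, b = 7, c = 2
log_b(a) = log_7(43) = 1.9329

Case 3: c = 2 > log_7(43) = 1.9329
T(n) = O(n^2) = O(n^2)

For T(n) = 43T(n/7) + O(n^2): log_7(43) = 1.9329. This is Case 3 of the Master Theorem (c > log_b(a), work dominated by root), giving O(n^2).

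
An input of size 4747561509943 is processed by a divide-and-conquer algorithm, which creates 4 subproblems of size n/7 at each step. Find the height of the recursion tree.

For divide and conquer with division factor 7:

Problem sizes at each level:
Level 0: 4747561509943
Level 1: 678223072849
Level 2: 96889010407
Level 3: 13841287201
Level 4: 1977326743
Level 5: 282475249
Level 6: 40353607
Level 7: 5764801
Level 8: 823543
Level 9: 117649
Level 10: 16807
Level 11: 2401
Level 12: 343
Level 13: 49
Level 14: 7
Level 15: 1

The root is level 0 and the size-1 base case is level 15 (the tree spans levels 0 through 15, i.e. 16 levels counting the root), so the depth is the number of divisions: log_7(4747561509943) = 15

The recursion tree depth is log_7(4747561509943) = 15. At each level, the problem size is divided by 7, so it takes 15 divisions to reduce to a base case of size 1. The algorithm makes 4 recursive calls at each level.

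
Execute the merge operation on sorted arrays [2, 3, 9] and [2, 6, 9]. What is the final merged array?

Merging process:

Compare 2 vs 2: take 2 from left. Merged: [2]
Compare 3 vs 2: take 2 from right. Merged: [2, 2]
Compare 3 vs 6: take 3 from left. Merged: [2, 2, 3]
Compare 9 vs 6: take 6 from right. Merged: [2, 2, 3, 6]
Compare 9 vs 9: take 9 from left. Merged: [2, 2, 3, 6, 9]
Append remaining from right: [9]. Merged: [2, 2, 3, 6, 9, 9]

Final merged array: [2, 2, 3, 6, 9, 9]
Total comparisons: 5

The merged array is [2, 2, 3, 6, 9, 9], requiring 5 comparisons. The merge step runs in O(n) time where n is the total number of elements.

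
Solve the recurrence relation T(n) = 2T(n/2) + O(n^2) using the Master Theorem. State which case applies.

Master Theorem for T(n) = 2T(n/2) + O(n^2):

a = 2, b = 2, c = 2
log_b(a) = log_2(2) = 1.0000

Case 3: c = 2 > log_2(2) = 1.0000
T(n) = O(n^2) = O(n^2)

For T(n) = 2T(n/2) + O(n^2): log_2(2) = 1.0000. This is Case 3 of the Master Theorem (c > log_b(a), work dominated by root), giving O(n^2).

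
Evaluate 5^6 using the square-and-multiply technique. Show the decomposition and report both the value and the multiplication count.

Computing 5^6 by squaring (build up from 5^1; each line after the first costs one multiplication):

5^1 = 5
5^2 = (5^1)^2 = 5^2 = 25
5^3 = 5 * 5^2 = 5 * 25 = 125
5^6 = (5^3)^2 = 125^2 = 15625

Result: 15625
Multiplications needed: 3 (3 lines after 5^1)

5^6 = 15625. Using exponentiation by squaring, this requires 3 multiplications. The key idea: if the exponent is even, square the half-power; if odd, multiply by the base once.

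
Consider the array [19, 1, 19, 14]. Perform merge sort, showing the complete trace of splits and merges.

Merge sort trace:

Split: [19, 1, 19, 14] -> [19, 1] and [19, 14]
  Split: [19, 1] -> [19] and [1]
  Merge: [19] + [1] -> [1, 19]
  Split: [19, 14] -> [19] and [14]
  Merge: [19] + [14] -> [14, 19]
Merge: [1, 19] + [14, 19] -> [1, 14, 19, 19]

Final sorted array: [1, 14, 19, 19]

The merge sort proceeds by recursively splitting the array and merging sorted halves.
After all merges, the sorted array is [1, 14, 19, 19].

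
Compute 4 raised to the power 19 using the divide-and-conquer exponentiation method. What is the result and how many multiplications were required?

Computing 4^19 by squaring (build up from 4^1; each line after the first costs one multiplication):

4^1 = 4
4^2 = (4^1)^2 = 4^2 = 16
4^4 = (4^2)^2 = 16^2 = 256
4^8 = (4^4)^2 = 256^2 = 65536
4^9 = 4 * 4^8 = 4 * 65536 = 262144
4^18 = (4^9)^2 = 262144^2 = 68719476736
4^19 = 4 * 4^18 = 4 * 68719476736 = 274877906944

Result: 274877906944
Multiplications needed: 6 (6 lines after 4^1)

4^19 = 274877906944. Using exponentiation by squaring, this requires 6 multiplications. The key idea: if the exponent is even, square the half-power; if odd, multiply by the base once.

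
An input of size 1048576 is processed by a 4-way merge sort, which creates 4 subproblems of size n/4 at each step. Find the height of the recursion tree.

For divide and conquer with division factor 4:

Problem sizes at each level:
Level 0: 1048576
Level 1: 262144
Level 2: 65536
Level 3: 16384
Level 4: 4096
Level 5: 1024
Level 6: 256
Level 7: 64
Level 8: 16
Level 9: 4
Level 10: 1

The root is level 0 and the size-1 base case is level 10 (the tree spans levels 0 through 10, i.e. 11 levels counting the root), so the depth is the number of divisions: log_4(1048576) = 10

The recursion tree depth is log_4(1048576) = 10. At each level, the problem size is divided by 4, so it takes 10 divisions to reduce to a base case of size 1. The algorithm makes 4 recursive calls at each level.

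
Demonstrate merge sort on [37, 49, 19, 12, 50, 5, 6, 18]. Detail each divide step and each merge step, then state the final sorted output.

Merge sort trace:

Split: [37, 49, 19, 12, 50, 5, 6, 18] -> [37, 49, 19, 12] and [50, 5, 6, 18]
  Split: [37, 49, 19, 12] -> [37, 49] and [19, 12]
    Split: [37, 49] -> [37] and [49]
    Merge: [37] + [49] -> [37, 49]
    Split: [19, 12] -> [19] and [12]
    Merge: [19] + [12] -> [12, 19]
  Merge: [37, 49] + [12, 19] -> [12, 19, 37, 49]
  Split: [50, 5, 6, 18] -> [50, 5] and [6, 18]
    Split: [50, 5] -> [50] and [5]
    Merge: [50] + [5] -> [5, 50]
    Split: [6, 18] -> [6] and [18]
    Merge: [6] + [18] -> [6, 18]
  Merge: [5, 50] + [6, 18] -> [5, 6, 18, 50]
Merge: [12, 19, 37, 49] + [5, 6, 18, 50] -> [5, 6, 12, 18, 19, 37, 49, 50]

Final sorted array: [5, 6, 12, 18, 19, 37, 49, 50]

The merge sort proceeds by recursively splitting the array and merging sorted halves.
After all merges, the sorted array is [5, 6, 12, 18, 19, 37, 49, 50].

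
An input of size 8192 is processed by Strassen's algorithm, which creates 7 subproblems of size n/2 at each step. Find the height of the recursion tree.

For divide and conquer with division factor 2:

Problem sizes at each level:
Level 0: 8192
Level 1: 4096
Level 2: 2048
Level 3: 1024
Level 4: 512
Level 5: 256
Level 6: 128
Level 7: 64
Level 8: 32
Level 9: 16
Level 10: 8
Level 11: 4
Level 12: 2
Level 13: 1

The root is level 0 and the size-1 base case is level 13 (the tree spans levels 0 through 13, i.e. 14 levels counting the root), so the depth is the number of divisions: log_2(8192) = 13

The recursion tree depth is log_2(8192) = 13. At each level, the problem size is divided by 2, so it takes 13 divisions to reduce to a base case of size 1. The algorithm makes 7 recursive calls at each level.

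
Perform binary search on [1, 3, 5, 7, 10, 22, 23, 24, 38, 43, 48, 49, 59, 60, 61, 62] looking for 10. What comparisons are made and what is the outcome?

Binary search for 10 in [1, 3, 5, 7, 10, 22, 23, 24, 38, 43, 48, 49, 59, 60, 61, 62]:

lo=0, hi=15, mid=7, arr[mid]=24 -> 24 > 10, search left half
lo=0, hi=6, mid=3, arr[mid]=7 -> 7 < 10, search right half
lo=4, hi=6, mid=5, arr[mid]=22 -> 22 > 10, search left half
lo=4, hi=4, mid=4, arr[mid]=10 -> Found target at index 4!

Binary search finds 10 at index 4 after 4 comparisons. The search repeatedly halves the search space by comparing with the middle element.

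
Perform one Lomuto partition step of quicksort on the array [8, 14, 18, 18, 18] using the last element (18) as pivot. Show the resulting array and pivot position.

Lomuto partition with pivot = 18:

Initial array: [8, 14, 18, 18, 18]

arr[0]=8 <= 18: swap with position 0, array becomes [8, 14, 18, 18, 18]
arr[1]=14 <= 18: swap with position 1, array becomes [8, 14, 18, 18, 18]
arr[2]=18 <= 18: swap with position 2, array becomes [8, 14, 18, 18, 18]
arr[3]=18 <= 18: swap with position 3, array becomes [8, 14, 18, 18, 18]

Place pivot at position 4: [8, 14, 18, 18, 18]
Pivot position: 4

After partitioning with pivot 18, the array becomes [8, 14, 18, 18, 18]. The pivot is placed at index 4. All elements to the left of the pivot are <= 18, and all elements to the right are > 18.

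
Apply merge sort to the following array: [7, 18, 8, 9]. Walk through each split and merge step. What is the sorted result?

Merge sort trace:

Split: [7, 18, 8, 9] -> [7, 18] and [8, 9]
  Split: [7, 18] -> [7] and [18]
  Merge: [7] + [18] -> [7, 18]
  Split: [8, 9] -> [8] and [9]
  Merge: [8] + [9] -> [8, 9]
Merge: [7, 18] + [8, 9] -> [7, 8, 9, 18]

Final sorted array: [7, 8, 9, 18]

The merge sort proceeds by recursively splitting the array and merging sorted halves.
After all merges, the sorted array is [7, 8, 9, 18].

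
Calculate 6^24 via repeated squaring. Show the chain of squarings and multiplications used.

Computing 6^24 by squaring (build up from 6^1; each line after the first costs one multiplication):

6^1 = 6
6^2 = (6^1)^2 = 6^2 = 36
6^3 = 6 * 6^2 = 6 * 36 = 216
6^6 = (6^3)^2 = 216^2 = 46656
6^12 = (6^6)^2 = 46656^2 = 2176782336
6^24 = (6^12)^2 = 2176782336^2 = 4738381338321616896

Result: 4738381338321616896
Multiplications needed: 5 (5 lines after 6^1)

6^24 = 4738381338321616896. Using exponentiation by squaring, this requires 5 multiplications. The key idea: if the exponent is even, square the half-power; if odd, multiply by the base once.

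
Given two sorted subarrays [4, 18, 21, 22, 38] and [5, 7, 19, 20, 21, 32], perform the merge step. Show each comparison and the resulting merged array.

Merging process:

Compare 4 vs 5: take 4 from left. Merged: [4]
Compare 18 vs 5: take 5 from right. Merged: [4, 5]
Compare 18 vs 7: take 7 from right. Merged: [4, 5, 7]
Compare 18 vs 19: take 18 from left. Merged: [4, 5, 7, 18]
Compare 21 vs 19: take 19 from right. Merged: [4, 5, 7, 18, 19]
Compare 21 vs 20: take 20 from right. Merged: [4, 5, 7, 18, 19, 20]
Compare 21 vs 21: take 21 from left. Merged: [4, 5, 7, 18, 19, 20, 21]
Compare 22 vs 21: take 21 from right. Merged: [4, 5, 7, 18, 19, 20, 21, 21]
Compare 22 vs 32: take 22 from left. Merged: [4, 5, 7, 18, 19, 20, 21, 21, 22]
Compare 38 vs 32: take 32 from right. Merged: [4, 5, 7, 18, 19, 20, 21, 21, 22, 32]
Append remaining from left: [38]. Merged: [4, 5, 7, 18, 19, 20, 21, 21, 22, 32, 38]

Final merged array: [4, 5, 7, 18, 19, 20, 21, 21, 22, 32, 38]
Total comparisons: 10

The merged array is [4, 5, 7, 18, 19, 20, 21, 21, 22, 32, 38], requiring 10 comparisons. The merge step runs in O(n) time where n is the total number of elements.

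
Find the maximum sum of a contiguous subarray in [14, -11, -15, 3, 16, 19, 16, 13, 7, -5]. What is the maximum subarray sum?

Using Kadane's algorithm on [14, -11, -15, 3, 16, 19, 16, 13, 7, -5]:

Scanning through the array:
Position 1 (value -11): max_ending_here = 3, max_so_far = 14
Position 2 (value -15): max_ending_here = -12, max_so_far = 14
Position 3 (value 3): max_ending_here = 3, max_so_far = 14
Position 4 (value 16): max_ending_here = 19, max_so_far = 19
Position 5 (value 19): max_ending_here = 38, max_so_far = 38
Position 6 (value 16): max_ending_here = 54, max_so_far = 54
Position 7 (value 13): max_ending_here = 67, max_so_far = 67
Position 8 (value 7): max_ending_here = 74, max_so_far = 74
Position 9 (value -5): max_ending_here = 69, max_so_far = 74

Maximum subarray: [3, 16, 19, 16, 13, 7]
Maximum sum: 74

The maximum subarray is [3, 16, 19, 16, 13, 7] with sum 74. This subarray runs from index 3 to index 8.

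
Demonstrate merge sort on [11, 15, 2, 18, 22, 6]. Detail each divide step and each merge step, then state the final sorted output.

Merge sort trace:

Split: [11, 15, 2, 18, 22, 6] -> [11, 15, 2] and [18, 22, 6]
  Split: [11, 15, 2] -> [11] and [15, 2]
    Split: [15, 2] -> [15] and [2]
    Merge: [15] + [2] -> [2, 15]
  Merge: [11] + [2, 15] -> [2, 11, 15]
  Split: [18, 22, 6] -> [18] and [22, 6]
    Split: [22, 6] -> [22] and [6]
    Merge: [22] + [6] -> [6, 22]
  Merge: [18] + [6, 22] -> [6, 18, 22]
Merge: [2, 11, 15] + [6, 18, 22] -> [2, 6, 11, 15, 18, 22]

Final sorted array: [2, 6, 11, 15, 18, 22]

The merge sort proceeds by recursively splitting the array and merging sorted halves.
After all merges, the sorted array is [2, 6, 11, 15, 18, 22].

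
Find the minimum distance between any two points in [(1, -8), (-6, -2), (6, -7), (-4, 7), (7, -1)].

Computing all pairwise distances among 5 points:

d((1, -8), (-6, -2)) = 9.2195
d((1, -8), (6, -7)) = 5.099 <-- minimum
d((1, -8), (-4, 7)) = 15.8114
d((1, -8), (7, -1)) = 9.2195
d((-6, -2), (6, -7)) = 13.0
d((-6, -2), (-4, 7)) = 9.2195
d((-6, -2), (7, -1)) = 13.0384
d((6, -7), (-4, 7)) = 17.2047
d((6, -7), (7, -1)) = 6.0828
d((-4, 7), (7, -1)) = 13.6015

Closest pair: (1, -8) and (6, -7) with distance 5.099

The closest pair is (1, -8) and (6, -7) with Euclidean distance 5.099. For 5 points, brute-force pairwise comparison is shown above. For large n, the divide-and-conquer algorithm (sort by x, recurse on halves, check the dividing strip) achieves O(n log n).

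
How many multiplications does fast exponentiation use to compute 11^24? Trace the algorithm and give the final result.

Computing 11^24 by squaring (build up from 11^1; each line after the first costs one multiplication):

11^1 = 11
11^2 = (11^1)^2 = 11^2 = 121
11^3 = 11 * 11^2 = 11 * 121 = 1331
11^6 = (11^3)^2 = 1331^2 = 1771561
11^12 = (11^6)^2 = 1771561^2 = 3138428376721
11^24 = (11^12)^2 = 3138428376721^2 = 9849732675807611094711841

Result: 9849732675807611094711841
Multiplications needed: 5 (5 lines after 11^1)

11^24 = 9849732675807611094711841. Using exponentiation by squaring, this requires 5 multiplications. The key idea: if the exponent is even, square the half-power; if odd, multiply by the base once.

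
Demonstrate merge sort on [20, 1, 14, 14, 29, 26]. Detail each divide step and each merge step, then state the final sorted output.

Merge sort trace:

Split: [20, 1, 14, 14, 29, 26] -> [20, 1, 14] and [14, 29, 26]
  Split: [20, 1, 14] -> [20] and [1, 14]
    Split: [1, 14] -> [1] and [14]
    Merge: [1] + [14] -> [1, 14]
  Merge: [20] + [1, 14] -> [1, 14, 20]
  Split: [14, 29, 26] -> [14] and [29, 26]
    Split: [29, 26] -> [29] and [26]
    Merge: [29] + [26] -> [26, 29]
  Merge: [14] + [26, 29] -> [14, 26, 29]
Merge: [1, 14, 20] + [14, 26, 29] -> [1, 14, 14, 20, 26, 29]

Final sorted array: [1, 14, 14, 20, 26, 29]

The merge sort proceeds by recursively splitting the array and merging sorted halves.
After all merges, the sorted array is [1, 14, 14, 20, 26, 29].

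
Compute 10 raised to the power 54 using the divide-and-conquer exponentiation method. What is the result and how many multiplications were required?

Computing 10^54 by squaring (build up from 10^1; each line after the first costs one multiplication):

10^1 = 10
10^2 = (10^1)^2 = 10^2 = 100
10^3 = 10 * 10^2 = 10 * 100 = 1000
10^6 = (10^3)^2 = 1000^2 = 1000000
10^12 = (10^6)^2 = 1000000^2 = 1000000000000
10^13 = 10 * 10^12 = 10 * 1000000000000 = 10000000000000
10^26 = (10^13)^2 = 10000000000000^2 = 100000000000000000000000000
10^27 = 10 * 10^26 = 10 * 100000000000000000000000000 = 1000000000000000000000000000
10^54 = (10^27)^2 = 1000000000000000000000000000^2 = 1000000000000000000000000000000000000000000000000000000

Result: 1000000000000000000000000000000000000000000000000000000
Multiplications needed: 8 (8 lines after 10^1)

10^54 = 1000000000000000000000000000000000000000000000000000000. Using exponentiation by squaring, this requires 8 multiplications. The key idea: if the exponent is even, square the half-power; if odd, multiply by the base once.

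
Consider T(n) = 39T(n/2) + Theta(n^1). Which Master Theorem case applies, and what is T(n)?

Master Theorem for T(n) = 39T(n/2) + O(n^1):

a = 39, b = 2, c = 1
log_b(a) = log_2(39) = 5.2854

Case 1: c = 1 < log_2(39) = 5.2854
T(n) = O(n^(log_2 39))

For T(n) = 39T(n/2) + O(n^1): log_2(39) = 5.2854. This is Case 1 of the Master Theorem (c < log_b(a), work dominated by leaves), giving O(n^(log_2 39)).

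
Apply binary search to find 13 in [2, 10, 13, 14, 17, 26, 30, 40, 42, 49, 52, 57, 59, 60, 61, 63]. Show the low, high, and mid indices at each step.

Binary search for 13 in [2, 10, 13, 14, 17, 26, 30, 40, 42, 49, 52, 57, 59, 60, 61, 63]:

lo=0, hi=15, mid=7, arr[mid]=40 -> 40 > 13, search left half
lo=0, hi=6, mid=3, arr[mid]=14 -> 14 > 13, search left half
lo=0, hi=2, mid=1, arr[mid]=10 -> 10 < 13, search right half
lo=2, hi=2, mid=2, arr[mid]=13 -> Found target at index 2!

Binary search finds 13 at index 2 after 4 comparisons. The search repeatedly halves the search space by comparing with the middle element.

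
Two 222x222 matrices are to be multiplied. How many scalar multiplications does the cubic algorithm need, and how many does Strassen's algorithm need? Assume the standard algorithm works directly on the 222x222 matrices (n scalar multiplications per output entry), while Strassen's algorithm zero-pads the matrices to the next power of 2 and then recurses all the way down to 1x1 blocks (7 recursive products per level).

Matrix multiplication for 222x222 matrices:

Strassen's algorithm requires power-of-2 dimensions. Pad 222x222 to 256x256 (next power of 2).

Standard algorithm: 222^3 = 10941048 multiplications
Strassen's algorithm: 7^(log2(256)) = 7^8 = 5764801 multiplications
Savings: 10941048 - 5764801 = 5176247 multiplications

Standard: 10941048 multiplications (222^3). Strassen: 5764801 multiplications (7^8, after padding to 256x256). Strassen reduces 8 recursive multiplications to 7 at each level.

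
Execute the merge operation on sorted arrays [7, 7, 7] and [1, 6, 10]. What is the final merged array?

Merging process:

Compare 7 vs 1: take 1 from right. Merged: [1]
Compare 7 vs 6: take 6 from right. Merged: [1, 6]
Compare 7 vs 10: take 7 from left. Merged: [1, 6, 7]
Compare 7 vs 10: take 7 from left. Merged: [1, 6, 7, 7]
Compare 7 vs 10: take 7 from left. Merged: [1, 6, 7, 7, 7]
Append remaining from right: [10]. Merged: [1, 6, 7, 7, 7, 10]

Final merged array: [1, 6, 7, 7, 7, 10]
Total comparisons: 5

The merged array is [1, 6, 7, 7, 7, 10], requiring 5 comparisons. The merge step runs in O(n) time where n is the total number of elements.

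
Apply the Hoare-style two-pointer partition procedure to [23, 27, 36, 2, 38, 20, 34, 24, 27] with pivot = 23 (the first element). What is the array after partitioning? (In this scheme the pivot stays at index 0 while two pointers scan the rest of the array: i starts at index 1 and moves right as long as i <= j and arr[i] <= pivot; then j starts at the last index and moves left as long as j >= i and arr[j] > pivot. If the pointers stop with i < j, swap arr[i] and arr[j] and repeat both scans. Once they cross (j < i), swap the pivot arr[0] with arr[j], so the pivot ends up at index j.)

Hoare-style two-pointer partition with pivot = 23:

Initial array: [23, 27, 36, 2, 38, 20, 34, 24, 27]

Pointers start at i = 1, j = 8.
i stops at index 1 (arr[1]=27 > 23), j stops at index 5 (arr[5]=20 <= 23): swap arr[1] and arr[5], array becomes [23, 20, 36, 2, 38, 27, 34, 24, 27]
i stops at index 2 (arr[2]=36 > 23), j stops at index 3 (arr[3]=2 <= 23): swap arr[2] and arr[3], array becomes [23, 20, 2, 36, 38, 27, 34, 24, 27]
i ends at 3, j ends at 2: the pointers have crossed (j < i), so scanning stops.

Swap pivot arr[0] with arr[2] to place pivot at position 2: [2, 20, 23, 36, 38, 27, 34, 24, 27]
Pivot position: 2

After partitioning with pivot 23, the array becomes [2, 20, 23, 36, 38, 27, 34, 24, 27]. The pivot is placed at index 2. All elements to the left of the pivot are <= 23, and all elements to the right are > 23.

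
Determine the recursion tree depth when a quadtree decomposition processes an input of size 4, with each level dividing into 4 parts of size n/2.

For divide and conquer with division factor 2:

Problem sizes at each level:
Level 0: 4
Level 1: 2
Level 2: 1

The root is level 0 and the size-1 base case is level 2 (the tree spans levels 0 through 2, i.e. 3 levels counting the root), so the depth is the number of divisions: log_2(4) = 2

The recursion tree depth is log_2(4) = 2. At each level, the problem size is divided by 2, so it takes 2 divisions to reduce to a base case of size 1. The algorithm makes 4 recursive calls at each level.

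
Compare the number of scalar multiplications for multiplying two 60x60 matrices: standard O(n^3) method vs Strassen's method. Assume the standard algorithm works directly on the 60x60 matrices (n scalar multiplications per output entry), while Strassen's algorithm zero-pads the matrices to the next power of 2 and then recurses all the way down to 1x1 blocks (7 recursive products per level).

Matrix multiplication for 60x60 matrices:

Strassen's algorithm requires power-of-2 dimensions. Pad 60x60 to 64x64 (next power of 2).

Standard algorithm: 60^3 = 216000 multiplications
Strassen's algorithm: 7^(log2(64)) = 7^6 = 117649 multiplications
Savings: 216000 - 117649 = 98351 multiplications

Standard: 216000 multiplications (60^3). Strassen: 117649 multiplications (7^6, after padding to 64x64). Strassen reduces 8 recursive multiplications to 7 at each level.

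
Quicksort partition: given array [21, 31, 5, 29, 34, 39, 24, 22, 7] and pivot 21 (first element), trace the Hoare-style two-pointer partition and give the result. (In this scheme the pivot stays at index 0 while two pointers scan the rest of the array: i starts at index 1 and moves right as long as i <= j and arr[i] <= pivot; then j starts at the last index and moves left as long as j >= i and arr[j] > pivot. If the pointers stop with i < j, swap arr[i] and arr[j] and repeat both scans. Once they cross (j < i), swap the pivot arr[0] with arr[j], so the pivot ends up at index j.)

Hoare-style two-pointer partition with pivot = 21:

Initial array: [21, 31, 5, 29, 34, 39, 24, 22, 7]

Pointers start at i = 1, j = 8.
i stops at index 1 (arr[1]=31 > 21), j stops at index 8 (arr[8]=7 <= 21): swap arr[1] and arr[8], array becomes [21, 7, 5, 29, 34, 39, 24, 22, 31]
i ends at 3, j ends at 2: the pointers have crossed (j < i), so scanning stops.

Swap pivot arr[0] with arr[2] to place pivot at position 2: [5, 7, 21, 29, 34, 39, 24, 22, 31]
Pivot position: 2

After partitioning with pivot 21, the array becomes [5, 7, 21, 29, 34, 39, 24, 22, 31]. The pivot is placed at index 2. All elements to the left of the pivot are <= 21, and all elements to the right are > 21.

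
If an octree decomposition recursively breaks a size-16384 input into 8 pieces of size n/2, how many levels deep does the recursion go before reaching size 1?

For divide and conquer with division factor 2:

Problem sizes at each level:
Level 0: 16384
Level 1: 8192
Level 2: 4096
Level 3: 2048
Level 4: 1024
Level 5: 512
Level 6: 256
Level 7: 128
Level 8: 64
Level 9: 32
Level 10: 16
Level 11: 8
Level 12: 4
Level 13: 2
Level 14: 1

The root is level 0 and the size-1 base case is level 14 (the tree spans levels 0 through 14, i.e. 15 levels counting the root), so the depth is the number of divisions: log_2(16384) = 14

The recursion tree depth is log_2(16384) = 14. At each level, the problem size is divided by 2, so it takes 14 divisions to reduce to a base case of size 1. The algorithm makes 8 recursive calls at each level.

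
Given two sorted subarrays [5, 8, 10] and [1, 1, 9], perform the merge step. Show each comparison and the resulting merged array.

Merging process:

Compare 5 vs 1: take 1 from right. Merged: [1]
Compare 5 vs 1: take 1 from right. Merged: [1, 1]
Compare 5 vs 9: take 5 from left. Merged: [1, 1, 5]
Compare 8 vs 9: take 8 from left. Merged: [1, 1, 5, 8]
Compare 10 vs 9: take 9 from right. Merged: [1, 1, 5, 8, 9]
Append remaining from left: [10]. Merged: [1, 1, 5, 8, 9, 10]

Final merged array: [1, 1, 5, 8, 9, 10]
Total comparisons: 5

The merged array is [1, 1, 5, 8, 9, 10], requiring 5 comparisons. The merge step runs in O(n) time where n is the total number of elements.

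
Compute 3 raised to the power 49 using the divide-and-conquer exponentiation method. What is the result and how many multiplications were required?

Computing 3^49 by squaring (build up from 3^1; each line after the first costs one multiplication):

3^1 = 3
3^2 = (3^1)^2 = 3^2 = 9
3^3 = 3 * 3^2 = 3 * 9 = 27
3^6 = (3^3)^2 = 27^2 = 729
3^12 = (3^6)^2 = 729^2 = 531441
3^24 = (3^12)^2 = 531441^2 = 282429536481
3^48 = (3^24)^2 = 282429536481^2 = 79766443076872509863361
3^49 = 3 * 3^48 = 3 * 79766443076872509863361 = 239299329230617529590083

Result: 239299329230617529590083
Multiplications needed: 7 (7 lines after 3^1)

3^49 = 239299329230617529590083. Using exponentiation by squaring, this requires 7 multiplications. The key idea: if the exponent is even, square the half-power; if odd, multiply by the base once.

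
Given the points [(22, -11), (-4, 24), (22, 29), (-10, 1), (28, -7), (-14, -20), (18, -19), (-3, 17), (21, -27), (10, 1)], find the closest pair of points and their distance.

Computing all pairwise distances among 10 points:

d((22, -11), (-4, 24)) = 43.6005
d((22, -11), (22, 29)) = 40.0
d((22, -11), (-10, 1)) = 34.176
d((22, -11), (28, -7)) = 7.2111
d((22, -11), (-14, -20)) = 37.108
d((22, -11), (18, -19)) = 8.9443
d((22, -11), (-3, 17)) = 37.5366
d((22, -11), (21, -27)) = 16.0312
d((22, -11), (10, 1)) = 16.9706
d((-4, 24), (22, 29)) = 26.4764
d((-4, 24), (-10, 1)) = 23.7697
d((-4, 24), (28, -7)) = 44.5533
d((-4, 24), (-14, -20)) = 45.1221
d((-4, 24), (18, -19)) = 48.3011
d((-4, 24), (-3, 17)) = 7.0711 <-- minimum
d((-4, 24), (21, -27)) = 56.7979
d((-4, 24), (10, 1)) = 26.9258
d((22, 29), (-10, 1)) = 42.5206
d((22, 29), (28, -7)) = 36.4966
d((22, 29), (-14, -20)) = 60.803
d((22, 29), (18, -19)) = 48.1664
d((22, 29), (-3, 17)) = 27.7308
d((22, 29), (21, -27)) = 56.0089
d((22, 29), (10, 1)) = 30.4631
d((-10, 1), (28, -7)) = 38.833
d((-10, 1), (-14, -20)) = 21.3776
d((-10, 1), (18, -19)) = 34.4093
d((-10, 1), (-3, 17)) = 17.4642
d((-10, 1), (21, -27)) = 41.7732
d((-10, 1), (10, 1)) = 20.0
d((28, -7), (-14, -20)) = 43.9659
d((28, -7), (18, -19)) = 15.6205
d((28, -7), (-3, 17)) = 39.2046
d((28, -7), (21, -27)) = 21.1896
d((28, -7), (10, 1)) = 19.6977
d((-14, -20), (18, -19)) = 32.0156
d((-14, -20), (-3, 17)) = 38.6005
d((-14, -20), (21, -27)) = 35.6931
d((-14, -20), (10, 1)) = 31.8904
d((18, -19), (-3, 17)) = 41.6773
d((18, -19), (21, -27)) = 8.544
d((18, -19), (10, 1)) = 21.5407
d((-3, 17), (21, -27)) = 50.1199
d((-3, 17), (10, 1)) = 20.6155
d((21, -27), (10, 1)) = 30.0832

Closest pair: (-4, 24) and (-3, 17) with distance 7.0711

The closest pair is (-4, 24) and (-3, 17) with Euclidean distance 7.0711. For 10 points, brute-force pairwise comparison is shown above. For large n, the divide-and-conquer algorithm (sort by x, recurse on halves, check the dividing strip) achieves O(n log n).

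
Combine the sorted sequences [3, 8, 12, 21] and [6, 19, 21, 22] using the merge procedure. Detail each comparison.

Merging process:

Compare 3 vs 6: take 3 from left. Merged: [3]
Compare 8 vs 6: take 6 from right. Merged: [3, 6]
Compare 8 vs 19: take 8 from left. Merged: [3, 6, 8]
Compare 12 vs 19: take 12 from left. Merged: [3, 6, 8, 12]
Compare 21 vs 19: take 19 from right. Merged: [3, 6, 8, 12, 19]
Compare 21 vs 21: take 21 from left. Merged: [3, 6, 8, 12, 19, 21]
Append remaining from right: [21, 22]. Merged: [3, 6, 8, 12, 19, 21, 21, 22]

Final merged array: [3, 6, 8, 12, 19, 21, 21, 22]
Total comparisons: 6

The merged array is [3, 6, 8, 12, 19, 21, 21, 22], requiring 6 comparisons. The merge step runs in O(n) time where n is the total number of elements.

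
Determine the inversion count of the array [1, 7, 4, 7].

Finding inversions in [1, 7, 4, 7]:

(1, 2): arr[1]=7 > arr[2]=4

Total inversions: 1

The array has 1 inversion(s): (1,2). Each pair (i,j) satisfies i < j and arr[i] > arr[j].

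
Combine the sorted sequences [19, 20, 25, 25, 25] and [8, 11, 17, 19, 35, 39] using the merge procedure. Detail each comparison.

Merging process:

Compare 19 vs 8: take 8 from right. Merged: [8]
Compare 19 vs 11: take 11 from right. Merged: [8, 11]
Compare 19 vs 17: take 17 from right. Merged: [8, 11, 17]
Compare 19 vs 19: take 19 from left. Merged: [8, 11, 17, 19]
Compare 20 vs 19: take 19 from right. Merged: [8, 11, 17, 19, 19]
Compare 20 vs 35: take 20 from left. Merged: [8, 11, 17, 19, 19, 20]
Compare 25 vs 35: take 25 from left. Merged: [8, 11, 17, 19, 19, 20, 25]
Compare 25 vs 35: take 25 from left. Merged: [8, 11, 17, 19, 19, 20, 25, 25]
Compare 25 vs 35: take 25 from left. Merged: [8, 11, 17, 19, 19, 20, 25, 25, 25]
Append remaining from right: [35, 39]. Merged: [8, 11, 17, 19, 19, 20, 25, 25, 25, 35, 39]

Final merged array: [8, 11, 17, 19, 19, 20, 25, 25, 25, 35, 39]
Total comparisons: 9

The merged array is [8, 11, 17, 19, 19, 20, 25, 25, 25, 35, 39], requiring 9 comparisons. The merge step runs in O(n) time where n is the total number of elements.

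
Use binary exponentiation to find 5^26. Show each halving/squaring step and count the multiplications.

Computing 5^26 by squaring (build up from 5^1; each line after the first costs one multiplication):

5^1 = 5
5^2 = (5^1)^2 = 5^2 = 25
5^3 = 5 * 5^2 = 5 * 25 = 125
5^6 = (5^3)^2 = 125^2 = 15625
5^12 = (5^6)^2 = 15625^2 = 244140625
5^13 = 5 * 5^12 = 5 * 244140625 = 1220703125
5^26 = (5^13)^2 = 1220703125^2 = 1490116119384765625

Result: 1490116119384765625
Multiplications needed: 6 (6 lines after 5^1)

5^26 = 1490116119384765625. Using exponentiation by squaring, this requires 6 multiplications. The key idea: if the exponent is even, square the half-power; if odd, multiply by the base once.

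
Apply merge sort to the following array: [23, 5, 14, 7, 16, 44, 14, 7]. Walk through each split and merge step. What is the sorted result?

Merge sort trace:

Split: [23, 5, 14, 7, 16, 44, 14, 7] -> [23, 5, 14, 7] and [16, 44, 14, 7]
  Split: [23, 5, 14, 7] -> [23, 5] and [14, 7]
    Split: [23, 5] -> [23] and [5]
    Merge: [23] + [5] -> [5, 23]
    Split: [14, 7] -> [14] and [7]
    Merge: [14] + [7] -> [7, 14]
  Merge: [5, 23] + [7, 14] -> [5, 7, 14, 23]
  Split: [16, 44, 14, 7] -> [16, 44] and [14, 7]
    Split: [16, 44] -> [16] and [44]
    Merge: [16] + [44] -> [16, 44]
    Split: [14, 7] -> [14] and [7]
    Merge: [14] + [7] -> [7, 14]
  Merge: [16, 44] + [7, 14] -> [7, 14, 16, 44]
Merge: [5, 7, 14, 23] + [7, 14, 16, 44] -> [5, 7, 7, 14, 14, 16, 23, 44]

Final sorted array: [5, 7, 7, 14, 14, 16, 23, 44]

The merge sort proceeds by recursively splitting the array and merging sorted halves.
After all merges, the sorted array is [5, 7, 7, 14, 14, 16, 23, 44].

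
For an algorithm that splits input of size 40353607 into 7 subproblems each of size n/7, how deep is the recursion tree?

For divide and conquer with division factor 7:

Problem sizes at each level:
Level 0: 40353607
Level 1: 5764801
Level 2: 823543
Level 3: 117649
Level 4: 16807
Level 5: 2401
Level 6: 343
Level 7: 49
Level 8: 7
Level 9: 1

The root is level 0 and the size-1 base case is level 9 (the tree spans levels 0 through 9, i.e. 10 levels counting the root), so the depth is the number of divisions: log_7(40353607) = 9

The recursion tree depth is log_7(40353607) = 9. At each level, the problem size is divided by 7, so it takes 9 divisions to reduce to a base case of size 1. The algorithm makes 7 recursive calls at each level.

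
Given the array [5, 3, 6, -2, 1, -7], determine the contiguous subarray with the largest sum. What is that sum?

Using Kadane's algorithm on [5, 3, 6, -2, 1, -7]:

Scanning through the array:
Position 1 (value 3): max_ending_here = 8, max_so_far = 8
Position 2 (value 6): max_ending_here = 14, max_so_far = 14
Position 3 (value -2): max_ending_here = 12, max_so_far = 14
Position 4 (value 1): max_ending_here = 13, max_so_far = 14
Position 5 (value -7): max_ending_here = 6, max_so_far = 14

Maximum subarray: [5, 3, 6]
Maximum sum: 14

The maximum subarray is [5, 3, 6] with sum 14. This subarray runs from index 0 to index 2.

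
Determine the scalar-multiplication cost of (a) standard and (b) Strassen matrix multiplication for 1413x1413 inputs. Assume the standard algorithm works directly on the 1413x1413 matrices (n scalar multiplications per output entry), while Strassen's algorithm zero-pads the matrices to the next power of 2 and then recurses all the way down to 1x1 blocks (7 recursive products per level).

Matrix multiplication for 1413x1413 matrices:

Strassen's algorithm requires power-of-2 dimensions. Pad 1413x1413 to 2048x2048 (next power of 2).

Standard algorithm: 1413^3 = 2821151997 multiplications
Strassen's algorithm: 7^(log2(2048)) = 7^11 = 1977326743 multiplications
Savings: 2821151997 - 1977326743 = 843825254 multiplications

Standard: 2821151997 multiplications (1413^3). Strassen: 1977326743 multiplications (7^11, after padding to 2048x2048). Strassen reduces 8 recursive multiplications to 7 at each level.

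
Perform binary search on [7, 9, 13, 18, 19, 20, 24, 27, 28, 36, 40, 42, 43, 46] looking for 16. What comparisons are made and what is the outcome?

Binary search for 16 in [7, 9, 13, 18, 19, 20, 24, 27, 28, 36, 40, 42, 43, 46]:

lo=0, hi=13, mid=6, arr[mid]=24 -> 24 > 16, search left half
lo=0, hi=5, mid=2, arr[mid]=13 -> 13 < 16, search right half
lo=3, hi=5, mid=4, arr[mid]=19 -> 19 > 16, search left half
lo=3, hi=3, mid=3, arr[mid]=18 -> 18 > 16, search left half
lo=3 > hi=2, target 16 not found

Binary search determines that 16 is not in the array after 4 comparisons. The search space was exhausted without finding the target.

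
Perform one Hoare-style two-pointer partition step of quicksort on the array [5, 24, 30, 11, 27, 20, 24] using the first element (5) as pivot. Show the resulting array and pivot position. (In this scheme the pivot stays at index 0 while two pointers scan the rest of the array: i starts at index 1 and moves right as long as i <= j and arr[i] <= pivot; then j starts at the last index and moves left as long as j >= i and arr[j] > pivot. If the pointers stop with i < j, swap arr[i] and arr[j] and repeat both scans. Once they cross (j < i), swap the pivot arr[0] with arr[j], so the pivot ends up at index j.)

Hoare-style two-pointer partition with pivot = 5:

Initial array: [5, 24, 30, 11, 27, 20, 24]

Pointers start at i = 1, j = 6.
i ends at 1, j ends at 0: the pointers have crossed (j < i), so scanning stops.

j = 0, so swapping arr[0] with arr[j] leaves the pivot at position 0: [5, 24, 30, 11, 27, 20, 24]
Pivot position: 0

After partitioning with pivot 5, the array becomes [5, 24, 30, 11, 27, 20, 24]. The pivot is placed at index 0. All elements to the left of the pivot are <= 5, and all elements to the right are > 5.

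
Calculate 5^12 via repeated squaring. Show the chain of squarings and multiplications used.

Computing 5^12 by squaring (build up from 5^1; each line after the first costs one multiplication):

5^1 = 5
5^2 = (5^1)^2 = 5^2 = 25
5^3 = 5 * 5^2 = 5 * 25 = 125
5^6 = (5^3)^2 = 125^2 = 15625
5^12 = (5^6)^2 = 15625^2 = 244140625

Result: 244140625
Multiplications needed: 4 (4 lines after 5^1)

5^12 = 244140625. Using exponentiation by squaring, this requires 4 multiplications. The key idea: if the exponent is even, square the half-power; if odd, multiply by the base once.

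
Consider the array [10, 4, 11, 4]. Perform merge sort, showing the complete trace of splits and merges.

Merge sort trace:

Split: [10, 4, 11, 4] -> [10, 4] and [11, 4]
  Split: [10, 4] -> [10] and [4]
  Merge: [10] + [4] -> [4, 10]
  Split: [11, 4] -> [11] and [4]
  Merge: [11] + [4] -> [4, 11]
Merge: [4, 10] + [4, 11] -> [4, 4, 10, 11]

Final sorted array: [4, 4, 10, 11]

The merge sort proceeds by recursively splitting the array and merging sorted halves.
After all merges, the sorted array is [4, 4, 10, 11].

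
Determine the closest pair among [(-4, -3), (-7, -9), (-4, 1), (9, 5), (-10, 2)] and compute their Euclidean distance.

Computing all pairwise distances among 5 points:

d((-4, -3), (-7, -9)) = 6.7082
d((-4, -3), (-4, 1)) = 4.0 <-- minimum
d((-4, -3), (9, 5)) = 15.2643
d((-4, -3), (-10, 2)) = 7.8102
d((-7, -9), (-4, 1)) = 10.4403
d((-7, -9), (9, 5)) = 21.2603
d((-7, -9), (-10, 2)) = 11.4018
d((-4, 1), (9, 5)) = 13.6015
d((-4, 1), (-10, 2)) = 6.0828
d((9, 5), (-10, 2)) = 19.2354

Closest pair: (-4, -3) and (-4, 1) with distance 4.0

The closest pair is (-4, -3) and (-4, 1) with Euclidean distance 4.0. For 5 points, brute-force pairwise comparison is shown above. For large n, the divide-and-conquer algorithm (sort by x, recurse on halves, check the dividing strip) achieves O(n log n).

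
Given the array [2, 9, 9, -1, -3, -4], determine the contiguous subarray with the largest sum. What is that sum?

Using Kadane's algorithm on [2, 9, 9, -1, -3, -4]:

Scanning through the array:
Position 1 (value 9): max_ending_here = 11, max_so_far = 11
Position 2 (value 9): max_ending_here = 20, max_so_far = 20
Position 3 (value -1): max_ending_here = 19, max_so_far = 20
Position 4 (value -3): max_ending_here = 16, max_so_far = 20
Position 5 (value -4): max_ending_here = 12, max_so_far = 20

Maximum subarray: [2, 9, 9]
Maximum sum: 20

The maximum subarray is [2, 9, 9] with sum 20. This subarray runs from index 0 to index 2.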